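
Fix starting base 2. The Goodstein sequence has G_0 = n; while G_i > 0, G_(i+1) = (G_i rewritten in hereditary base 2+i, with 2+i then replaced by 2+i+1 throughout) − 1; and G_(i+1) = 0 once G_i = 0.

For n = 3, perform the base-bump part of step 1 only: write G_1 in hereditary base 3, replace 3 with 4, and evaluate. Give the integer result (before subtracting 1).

G_0 = 3. HB_2(3) = 2 + 1. Bump = 4. G_1 = 3.
G_1 = 3. HB_3(3) = 3. Bump = 4. G_2 = 3.

4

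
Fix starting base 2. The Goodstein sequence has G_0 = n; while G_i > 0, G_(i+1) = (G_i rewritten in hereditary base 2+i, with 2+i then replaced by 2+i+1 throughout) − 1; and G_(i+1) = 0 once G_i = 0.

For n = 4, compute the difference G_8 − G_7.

G_0 = 4. HB_2(4) = 2^2. Bump = 27. G_1 = 26.
G_1 = 26. HB_3(26) = 2·3^2 + 2·3 + 2. Bump = 42. G_2 = 41.
G_2 = 41. HB_4(41) = 2·4^2 + 2·4 + 1. Bump = 61. G_3 = 60.
G_3 = 60. HB_5(60) = 2·5^2 + 2·5. Bump = 84. G_4 = 83.
G_4 = 83. HB_6(83) = 2·6^2 + 6 + 5. Bump = 110. G_5 = 109.
G_5 = 109. HB_7(109) = 2·7^2 + 7 + 4. Bump = 140. G_6 = 139.
G_6 = 139. HB_8(139) = 2·8^2 + 8 + 3. Bump = 174. G_7 = 173.
G_7 = 173. HB_9(173) = 2·9^2 + 9 + 2. Bump = 212. G_8 = 211.

38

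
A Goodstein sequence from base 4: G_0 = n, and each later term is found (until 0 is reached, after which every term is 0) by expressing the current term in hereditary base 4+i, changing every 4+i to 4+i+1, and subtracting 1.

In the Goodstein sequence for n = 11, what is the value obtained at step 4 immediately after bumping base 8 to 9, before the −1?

16

G_0 = 11. HB_4(11) = 2·4 + 3. Bump = 13. G_1 = 12.
G_1 = 12. HB_5(12) = 2·5 + 2. Bump = 14. G_2 = 13.
G_2 = 13. HB_6(13) = 2·6 + 1. Bump = 15. G_3 = 14.
G_3 = 14. HB_7(14) = 2·7. Bump = 16. G_4 = 15.
G_4 = 15. HB_8(15) = 8 + 7. Bump = 16. G_5 = 15.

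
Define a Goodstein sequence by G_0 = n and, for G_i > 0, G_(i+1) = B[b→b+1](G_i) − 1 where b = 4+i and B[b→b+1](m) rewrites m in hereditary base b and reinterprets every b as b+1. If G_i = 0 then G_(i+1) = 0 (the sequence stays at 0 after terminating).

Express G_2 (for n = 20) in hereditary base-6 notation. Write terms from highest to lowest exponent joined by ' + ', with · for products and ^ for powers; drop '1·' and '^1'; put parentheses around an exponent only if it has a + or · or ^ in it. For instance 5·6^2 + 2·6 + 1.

20 —HB4→ 4^2 + 4 —bump→ 5^2 + 5 = 30 —(−1)→ 29
29 —HB5→ 5^2 + 4 —bump→ 6^2 + 4 = 40 —(−1)→ 39
39 —HB6→ 6^2 + 3 —bump→ 7^2 + 3 = 52 —(−1)→ 51

6^2 + 3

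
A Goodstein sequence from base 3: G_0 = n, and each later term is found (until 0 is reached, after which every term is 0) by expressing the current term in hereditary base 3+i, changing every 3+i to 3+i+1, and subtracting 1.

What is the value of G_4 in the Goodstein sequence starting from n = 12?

i=0: 12 = 3^2 + 3 (b=3); 3→4: 4^2 + 4 = 20; 20−1 = 19
i=1: 19 = 4^2 + 3 (b=4); 4→5: 5^2 + 3 = 28; 28−1 = 27
i=2: 27 = 5^2 + 2 (b=5); 5→6: 6^2 + 2 = 38; 38−1 = 37
i=3: 37 = 6^2 + 1 (b=6); 6→7: 7^2 + 1 = 50; 50−1 = 49

49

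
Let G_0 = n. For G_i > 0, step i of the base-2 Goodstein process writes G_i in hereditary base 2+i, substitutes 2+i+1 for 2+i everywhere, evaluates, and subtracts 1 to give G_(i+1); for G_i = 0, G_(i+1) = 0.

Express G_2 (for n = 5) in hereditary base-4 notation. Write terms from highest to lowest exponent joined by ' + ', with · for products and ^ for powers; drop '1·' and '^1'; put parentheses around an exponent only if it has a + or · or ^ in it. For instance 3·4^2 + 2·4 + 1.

3·4^3 + 3·4^2 + 3·4 + 3

base 2: 5 = 2^2 + 1; at 3: 3^3 + 1 = 28; next = 27
base 3: 27 = 3^3; at 4: 4^4 = 256; next = 255
base 4: 255 = 3·4^3 + 3·4^2 + 3·4 + 3; at 5: 3·5^3 + 3·5^2 + 3·5 + 3 = 468; next = 467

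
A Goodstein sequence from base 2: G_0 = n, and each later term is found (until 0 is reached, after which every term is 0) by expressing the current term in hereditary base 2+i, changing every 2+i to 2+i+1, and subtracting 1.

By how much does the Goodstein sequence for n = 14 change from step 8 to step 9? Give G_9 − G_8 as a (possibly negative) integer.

3038428706945

base 2: 14 = 2^(2 + 1) + 2^2 + 2; at 3: 3^(3 + 1) + 3^3 + 3 = 111; next = 110
base 3: 110 = 3^(3 + 1) + 3^3 + 2; at 4: 4^(4 + 1) + 4^4 + 2 = 1282; next = 1281
base 4: 1281 = 4^(4 + 1) + 4^4 + 1; at 5: 5^(5 + 1) + 5^5 + 1 = 18751; next = 18750
base 5: 18750 = 5^(5 + 1) + 5^5; at 6: 6^(6 + 1) + 6^6 = 326592; next = 326591
base 6: 326591 = 6^(6 + 1) + 5·6^5 + 5·6^4 + 5·6^3 + 5·6^2 + 5·6 + 5; at 7: 7^(7 + 1) + 5·7^5 + 5·7^4 + 5·7^3 + 5·7^2 + 5·7 + 5 = 5862841; next = 5862840
base 7: 5862840 = 7^(7 + 1) + 5·7^5 + 5·7^4 + 5·7^3 + 5·7^2 + 5·7 + 4; at 8: 8^(8 + 1) + 5·8^5 + 5·8^4 + 5·8^3 + 5·8^2 + 5·8 + 4 = 134404972; next = 134404971
base 8: 134404971 = 8^(8 + 1) + 5·8^5 + 5·8^4 + 5·8^3 + 5·8^2 + 5·8 + 3; at 9: 9^(9 + 1) + 5·9^5 + 5·9^4 + 5·9^3 + 5·9^2 + 5·9 + 3 = 3487116549; next = 3487116548
base 9: 3487116548 = 9^(9 + 1) + 5·9^5 + 5·9^4 + 5·9^3 + 5·9^2 + 5·9 + 2; at 10: 10^(10 + 1) + 5·10^5 + 5·10^4 + 5·10^3 + 5·10^2 + 5·10 + 2 = 100000555552; next = 100000555551
base 10: 100000555551 = 10^(10 + 1) + 5·10^5 + 5·10^4 + 5·10^3 + 5·10^2 + 5·10 + 1; at 11: 11^(11 + 1) + 5·11^5 + 5·11^4 + 5·11^3 + 5·11^2 + 5·11 + 1 = 3138429262497; next = 3138429262496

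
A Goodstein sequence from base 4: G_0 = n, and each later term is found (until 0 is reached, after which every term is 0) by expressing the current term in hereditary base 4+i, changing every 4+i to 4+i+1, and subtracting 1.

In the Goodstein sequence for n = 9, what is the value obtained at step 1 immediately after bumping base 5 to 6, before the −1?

step 0: 9 = 2·4 + 1; sub 5 for 4: 2·5 + 1; = 11; G_1 = 11−1 = 10
step 1: 10 = 2·5; sub 6 for 5: 2·6; = 12; G_2 = 12−1 = 11

12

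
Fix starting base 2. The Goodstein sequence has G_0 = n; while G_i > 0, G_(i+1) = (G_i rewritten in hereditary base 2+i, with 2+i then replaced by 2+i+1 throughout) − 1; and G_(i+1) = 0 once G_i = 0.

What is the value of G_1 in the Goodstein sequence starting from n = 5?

27

(0) 5|_2 = 2^2 + 1 ↦ 3^3 + 1|_3 = 28 ⇒ 27
(1) 27|_3 = 3^3 ↦ 4^4|_4 = 256 ⇒ 255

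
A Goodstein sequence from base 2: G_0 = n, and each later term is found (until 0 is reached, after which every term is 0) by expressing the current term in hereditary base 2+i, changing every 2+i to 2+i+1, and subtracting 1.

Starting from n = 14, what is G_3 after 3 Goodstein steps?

18750

G_0=14  [base 2] 2^(2 + 1) + 2^2 + 2  →[2↦3]→  3^(3 + 1) + 3^3 + 3 = 111  −1 ⇒ G_1=110
G_1=110  [base 3] 3^(3 + 1) + 3^3 + 2  →[3↦4]→  4^(4 + 1) + 4^4 + 2 = 1282  −1 ⇒ G_2=1281
G_2=1281  [base 4] 4^(4 + 1) + 4^4 + 1  →[4↦5]→  5^(5 + 1) + 5^5 + 1 = 18751  −1 ⇒ G_3=18750
G_3=18750  [base 5] 5^(5 + 1) + 5^5  →[5↦6]→  6^(6 + 1) + 6^6 = 326592  −1 ⇒ G_4=326591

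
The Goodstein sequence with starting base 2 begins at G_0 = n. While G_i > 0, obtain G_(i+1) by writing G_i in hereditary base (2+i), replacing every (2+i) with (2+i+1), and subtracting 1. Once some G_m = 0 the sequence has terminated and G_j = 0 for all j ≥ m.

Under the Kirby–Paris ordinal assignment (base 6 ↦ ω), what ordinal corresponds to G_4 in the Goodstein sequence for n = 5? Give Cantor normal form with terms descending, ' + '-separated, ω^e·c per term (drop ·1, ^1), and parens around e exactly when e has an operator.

step 0: 5 = 2^2 + 1; sub 3 for 2: 3^3 + 1; = 28; G_1 = 28−1 = 27
step 1: 27 = 3^3; sub 4 for 3: 4^4; = 256; G_2 = 256−1 = 255
step 2: 255 = 3·4^3 + 3·4^2 + 3·4 + 3; sub 5 for 4: 3·5^3 + 3·5^2 + 3·5 + 3; = 468; G_3 = 468−1 = 467
step 3: 467 = 3·5^3 + 3·5^2 + 3·5 + 2; sub 6 for 5: 3·6^3 + 3·6^2 + 3·6 + 2; = 776; G_4 = 776−1 = 775
step 4: 775 = 3·6^3 + 3·6^2 + 3·6 + 1; sub 7 for 6: 3·7^3 + 3·7^2 + 3·7 + 1; = 1198; G_5 = 1198−1 = 1197

ω^3·3 + ω^2·3 + ω·3 + 1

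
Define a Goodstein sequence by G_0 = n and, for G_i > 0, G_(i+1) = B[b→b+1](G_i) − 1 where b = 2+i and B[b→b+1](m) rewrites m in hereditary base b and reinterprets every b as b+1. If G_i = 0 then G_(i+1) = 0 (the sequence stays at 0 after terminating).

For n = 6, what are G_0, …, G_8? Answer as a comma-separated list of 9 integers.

6, 29, 257, 3125, 46655, 98039, 187243, 332147, 555551

G_0=6  [base 2] 2^2 + 2  →[2↦3]→  3^3 + 3 = 30  −1 ⇒ G_1=29
G_1=29  [base 3] 3^3 + 2  →[3↦4]→  4^4 + 2 = 258  −1 ⇒ G_2=257
G_2=257  [base 4] 4^4 + 1  →[4↦5]→  5^5 + 1 = 3126  −1 ⇒ G_3=3125
G_3=3125  [base 5] 5^5  →[5↦6]→  6^6 = 46656  −1 ⇒ G_4=46655
G_4=46655  [base 6] 5·6^5 + 5·6^4 + 5·6^3 + 5·6^2 + 5·6 + 5  →[6↦7]→  5·7^5 + 5·7^4 + 5·7^3 + 5·7^2 + 5·7 + 5 = 98040  −1 ⇒ G_5=98039
G_5=98039  [base 7] 5·7^5 + 5·7^4 + 5·7^3 + 5·7^2 + 5·7 + 4  →[7↦8]→  5·8^5 + 5·8^4 + 5·8^3 + 5·8^2 + 5·8 + 4 = 187244  −1 ⇒ G_6=187243
G_6=187243  [base 8] 5·8^5 + 5·8^4 + 5·8^3 + 5·8^2 + 5·8 + 3  →[8↦9]→  5·9^5 + 5·9^4 + 5·9^3 + 5·9^2 + 5·9 + 3 = 332148  −1 ⇒ G_7=332147
G_7=332147  [base 9] 5·9^5 + 5·9^4 + 5·9^3 + 5·9^2 + 5·9 + 2  →[9↦10]→  5·10^5 + 5·10^4 + 5·10^3 + 5·10^2 + 5·10 + 2 = 555552  −1 ⇒ G_8=555551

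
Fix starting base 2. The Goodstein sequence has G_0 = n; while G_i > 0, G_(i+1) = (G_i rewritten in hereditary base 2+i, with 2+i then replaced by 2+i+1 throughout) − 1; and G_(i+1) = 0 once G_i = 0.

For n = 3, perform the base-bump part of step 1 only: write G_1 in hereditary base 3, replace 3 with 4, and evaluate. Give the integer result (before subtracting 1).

G_0 = 3. HB_2(3) = 2 + 1. Bump = 4. G_1 = 3.
G_1 = 3. HB_3(3) = 3. Bump = 4. G_2 = 3.

4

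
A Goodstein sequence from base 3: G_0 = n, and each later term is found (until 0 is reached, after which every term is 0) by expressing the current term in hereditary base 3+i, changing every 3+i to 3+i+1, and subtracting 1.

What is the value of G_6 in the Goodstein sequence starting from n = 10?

36

10 —HB3→ 3^2 + 1 —bump→ 4^2 + 1 = 17 —(−1)→ 16
16 —HB4→ 4^2 —bump→ 5^2 = 25 —(−1)→ 24
24 —HB5→ 4·5 + 4 —bump→ 4·6 + 4 = 28 —(−1)→ 27
27 —HB6→ 4·6 + 3 —bump→ 4·7 + 3 = 31 —(−1)→ 30
30 —HB7→ 4·7 + 2 —bump→ 4·8 + 2 = 34 —(−1)→ 33
33 —HB8→ 4·8 + 1 —bump→ 4·9 + 1 = 37 —(−1)→ 36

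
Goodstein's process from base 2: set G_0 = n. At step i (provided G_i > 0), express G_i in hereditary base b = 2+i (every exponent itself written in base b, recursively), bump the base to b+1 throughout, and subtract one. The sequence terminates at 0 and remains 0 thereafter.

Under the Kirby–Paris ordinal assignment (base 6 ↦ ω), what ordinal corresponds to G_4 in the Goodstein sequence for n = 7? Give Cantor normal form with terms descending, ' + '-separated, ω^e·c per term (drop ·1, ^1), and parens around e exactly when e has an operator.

[0] 7 ≡ 2^2 + 2 + 1 (base 2). Lift 3: 31. −1: 30.
[1] 30 ≡ 3^3 + 3 (base 3). Lift 4: 260. −1: 259.
[2] 259 ≡ 4^4 + 3 (base 4). Lift 5: 3128. −1: 3127.
[3] 3127 ≡ 5^5 + 2 (base 5). Lift 6: 46658. −1: 46657.
[4] 46657 ≡ 6^6 + 1 (base 6). Lift 7: 823544. −1: 823543.

ω^ω + 1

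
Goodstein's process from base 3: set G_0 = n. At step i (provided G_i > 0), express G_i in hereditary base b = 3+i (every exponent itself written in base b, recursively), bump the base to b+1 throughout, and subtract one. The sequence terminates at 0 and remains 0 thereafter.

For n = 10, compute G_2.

24

base 3: 10 = 3^2 + 1; at 4: 4^2 + 1 = 17; next = 16
base 4: 16 = 4^2; at 5: 5^2 = 25; next = 24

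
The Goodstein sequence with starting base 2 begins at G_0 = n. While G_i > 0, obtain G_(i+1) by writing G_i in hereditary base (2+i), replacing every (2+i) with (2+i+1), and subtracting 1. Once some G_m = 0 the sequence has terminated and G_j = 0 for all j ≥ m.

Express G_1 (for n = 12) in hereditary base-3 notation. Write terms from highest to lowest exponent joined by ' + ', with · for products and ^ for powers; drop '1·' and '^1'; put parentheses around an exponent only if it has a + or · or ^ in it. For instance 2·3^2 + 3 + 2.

G_0 = 12. HB_2(12) = 2^(2 + 1) + 2^2. Bump = 108. G_1 = 107.
G_1 = 107. HB_3(107) = 3^(3 + 1) + 2·3^2 + 2·3 + 2. Bump = 1066. G_2 = 1065.

3^(3 + 1) + 2·3^2 + 2·3 + 2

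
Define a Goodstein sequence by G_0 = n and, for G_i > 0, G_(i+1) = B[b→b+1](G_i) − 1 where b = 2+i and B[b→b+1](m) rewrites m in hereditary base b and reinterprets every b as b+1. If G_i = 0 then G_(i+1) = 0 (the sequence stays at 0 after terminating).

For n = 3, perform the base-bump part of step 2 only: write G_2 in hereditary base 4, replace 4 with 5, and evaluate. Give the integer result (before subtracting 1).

3

G_0=3  [base 2] 2 + 1  →[2↦3]→  3 + 1 = 4  −1 ⇒ G_1=3
G_1=3  [base 3] 3  →[3↦4]→  4 = 4  −1 ⇒ G_2=3
G_2=3  [base 4] 3  →[4↦5]→  3 = 3  −1 ⇒ G_3=2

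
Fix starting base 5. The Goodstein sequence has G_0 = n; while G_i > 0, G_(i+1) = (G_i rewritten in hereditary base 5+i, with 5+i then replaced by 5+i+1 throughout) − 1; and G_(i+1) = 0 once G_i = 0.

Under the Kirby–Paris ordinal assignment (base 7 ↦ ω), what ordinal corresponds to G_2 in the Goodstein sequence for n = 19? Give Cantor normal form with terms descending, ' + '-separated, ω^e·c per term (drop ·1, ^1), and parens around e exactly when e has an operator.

ω·3 + 2

i=0: 19 = 3·5 + 4 (b=5); 5→6: 3·6 + 4 = 22; 22−1 = 21
i=1: 21 = 3·6 + 3 (b=6); 6→7: 3·7 + 3 = 24; 24−1 = 23
i=2: 23 = 3·7 + 2 (b=7); 7→8: 3·8 + 2 = 26; 26−1 = 25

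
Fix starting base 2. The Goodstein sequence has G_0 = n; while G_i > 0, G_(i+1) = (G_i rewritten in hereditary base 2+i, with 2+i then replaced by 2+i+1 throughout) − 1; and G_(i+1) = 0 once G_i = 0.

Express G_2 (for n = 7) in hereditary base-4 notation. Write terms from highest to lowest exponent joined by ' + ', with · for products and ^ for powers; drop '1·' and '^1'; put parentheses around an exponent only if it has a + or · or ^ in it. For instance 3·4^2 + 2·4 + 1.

(0) 7|_2 = 2^2 + 2 + 1 ↦ 3^3 + 3 + 1|_3 = 31 ⇒ 30
(1) 30|_3 = 3^3 + 3 ↦ 4^4 + 4|_4 = 260 ⇒ 259
(2) 259|_4 = 4^4 + 3 ↦ 5^5 + 3|_5 = 3128 ⇒ 3127

4^4 + 3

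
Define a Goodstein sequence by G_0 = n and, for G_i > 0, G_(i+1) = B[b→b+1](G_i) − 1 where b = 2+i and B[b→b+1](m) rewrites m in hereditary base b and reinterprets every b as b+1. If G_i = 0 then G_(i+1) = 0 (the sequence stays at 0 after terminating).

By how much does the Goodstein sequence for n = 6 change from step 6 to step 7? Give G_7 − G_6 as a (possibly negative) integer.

step 0: 6 = 2^2 + 2; sub 3 for 2: 3^3 + 3; = 30; G_1 = 30−1 = 29
step 1: 29 = 3^3 + 2; sub 4 for 3: 4^4 + 2; = 258; G_2 = 258−1 = 257
step 2: 257 = 4^4 + 1; sub 5 for 4: 5^5 + 1; = 3126; G_3 = 3126−1 = 3125
step 3: 3125 = 5^5; sub 6 for 5: 6^6; = 46656; G_4 = 46656−1 = 46655
step 4: 46655 = 5·6^5 + 5·6^4 + 5·6^3 + 5·6^2 + 5·6 + 5; sub 7 for 6: 5·7^5 + 5·7^4 + 5·7^3 + 5·7^2 + 5·7 + 5; = 98040; G_5 = 98040−1 = 98039
step 5: 98039 = 5·7^5 + 5·7^4 + 5·7^3 + 5·7^2 + 5·7 + 4; sub 8 for 7: 5·8^5 + 5·8^4 + 5·8^3 + 5·8^2 + 5·8 + 4; = 187244; G_6 = 187244−1 = 187243
step 6: 187243 = 5·8^5 + 5·8^4 + 5·8^3 + 5·8^2 + 5·8 + 3; sub 9 for 8: 5·9^5 + 5·9^4 + 5·9^3 + 5·9^2 + 5·9 + 3; = 332148; G_7 = 332148−1 = 332147

144904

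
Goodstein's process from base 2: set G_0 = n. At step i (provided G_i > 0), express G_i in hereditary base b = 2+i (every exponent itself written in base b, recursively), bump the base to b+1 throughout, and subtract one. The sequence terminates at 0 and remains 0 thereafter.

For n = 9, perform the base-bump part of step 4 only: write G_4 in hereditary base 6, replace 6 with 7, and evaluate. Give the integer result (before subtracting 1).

2471827

i=0: 9 = 2^(2 + 1) + 1 (b=2); 2→3: 3^(3 + 1) + 1 = 82; 82−1 = 81
i=1: 81 = 3^(3 + 1) (b=3); 3→4: 4^(4 + 1) = 1024; 1024−1 = 1023
i=2: 1023 = 3·4^4 + 3·4^3 + 3·4^2 + 3·4 + 3 (b=4); 4→5: 3·5^5 + 3·5^3 + 3·5^2 + 3·5 + 3 = 9843; 9843−1 = 9842
i=3: 9842 = 3·5^5 + 3·5^3 + 3·5^2 + 3·5 + 2 (b=5); 5→6: 3·6^6 + 3·6^3 + 3·6^2 + 3·6 + 2 = 140744; 140744−1 = 140743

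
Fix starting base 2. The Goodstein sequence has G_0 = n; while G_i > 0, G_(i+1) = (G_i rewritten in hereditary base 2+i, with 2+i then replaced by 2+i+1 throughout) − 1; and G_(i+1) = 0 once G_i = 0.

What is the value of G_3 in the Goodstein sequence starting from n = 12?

step 0: 12 = 2^(2 + 1) + 2^2; sub 3 for 2: 3^(3 + 1) + 3^3; = 108; G_1 = 108−1 = 107
step 1: 107 = 3^(3 + 1) + 2·3^2 + 2·3 + 2; sub 4 for 3: 4^(4 + 1) + 2·4^2 + 2·4 + 2; = 1066; G_2 = 1066−1 = 1065
step 2: 1065 = 4^(4 + 1) + 2·4^2 + 2·4 + 1; sub 5 for 4: 5^(5 + 1) + 2·5^2 + 2·5 + 1; = 15686; G_3 = 15686−1 = 15685
step 3: 15685 = 5^(5 + 1) + 2·5^2 + 2·5; sub 6 for 5: 6^(6 + 1) + 2·6^2 + 2·6; = 280020; G_4 = 280020−1 = 280019

15685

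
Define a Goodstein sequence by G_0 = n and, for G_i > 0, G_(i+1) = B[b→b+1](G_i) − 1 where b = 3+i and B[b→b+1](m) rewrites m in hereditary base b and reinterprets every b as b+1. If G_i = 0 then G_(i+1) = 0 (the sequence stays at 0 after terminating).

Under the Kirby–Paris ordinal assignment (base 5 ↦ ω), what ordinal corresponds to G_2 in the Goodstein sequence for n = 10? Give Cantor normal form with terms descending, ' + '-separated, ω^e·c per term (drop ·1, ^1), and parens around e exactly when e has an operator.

ω·4 + 4

step 0: 10 = 3^2 + 1; sub 4 for 3: 4^2 + 1; = 17; G_1 = 17−1 = 16
step 1: 16 = 4^2; sub 5 for 4: 5^2; = 25; G_2 = 25−1 = 24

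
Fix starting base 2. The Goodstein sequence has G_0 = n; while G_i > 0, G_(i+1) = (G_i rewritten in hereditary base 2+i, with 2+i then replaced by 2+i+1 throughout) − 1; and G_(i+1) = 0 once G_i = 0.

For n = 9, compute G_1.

81

(0) 9|_2 = 2^(2 + 1) + 1 ↦ 3^(3 + 1) + 1|_3 = 82 ⇒ 81
(1) 81|_3 = 3^(3 + 1) ↦ 4^(4 + 1)|_4 = 1024 ⇒ 1023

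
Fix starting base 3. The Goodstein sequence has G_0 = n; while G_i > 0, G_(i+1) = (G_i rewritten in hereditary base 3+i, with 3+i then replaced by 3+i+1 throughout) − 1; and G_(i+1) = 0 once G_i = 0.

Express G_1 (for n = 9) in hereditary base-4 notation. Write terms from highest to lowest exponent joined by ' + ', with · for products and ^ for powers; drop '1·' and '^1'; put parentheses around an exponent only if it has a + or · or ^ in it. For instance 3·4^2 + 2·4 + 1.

(0) 9|_3 = 3^2 ↦ 4^2|_4 = 16 ⇒ 15
(1) 15|_4 = 3·4 + 3 ↦ 3·5 + 3|_5 = 18 ⇒ 17

3·4 + 3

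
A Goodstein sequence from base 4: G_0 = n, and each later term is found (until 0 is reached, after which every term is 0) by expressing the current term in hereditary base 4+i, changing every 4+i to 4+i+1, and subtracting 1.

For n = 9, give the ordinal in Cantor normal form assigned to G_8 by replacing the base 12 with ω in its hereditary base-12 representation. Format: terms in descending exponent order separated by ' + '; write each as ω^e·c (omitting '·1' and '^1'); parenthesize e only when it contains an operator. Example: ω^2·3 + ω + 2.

i=0: 9 = 2·4 + 1 (b=4); 4→5: 2·5 + 1 = 11; 11−1 = 10
i=1: 10 = 2·5 (b=5); 5→6: 2·6 = 12; 12−1 = 11
i=2: 11 = 6 + 5 (b=6); 6→7: 7 + 5 = 12; 12−1 = 11
i=3: 11 = 7 + 4 (b=7); 7→8: 8 + 4 = 12; 12−1 = 11
i=4: 11 = 8 + 3 (b=8); 8→9: 9 + 3 = 12; 12−1 = 11
i=5: 11 = 9 + 2 (b=9); 9→10: 10 + 2 = 12; 12−1 = 11
i=6: 11 = 10 + 1 (b=10); 10→11: 11 + 1 = 12; 12−1 = 11
i=7: 11 = 11 (b=11); 11→12: 12 = 12; 12−1 = 11

11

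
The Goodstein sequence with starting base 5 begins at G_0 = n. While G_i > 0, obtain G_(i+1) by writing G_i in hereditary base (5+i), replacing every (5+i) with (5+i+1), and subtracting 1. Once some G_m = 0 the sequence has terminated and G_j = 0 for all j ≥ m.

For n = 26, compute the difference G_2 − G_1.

12

G_0 = 26. HB_5(26) = 5^2 + 1. Bump = 37. G_1 = 36.
G_1 = 36. HB_6(36) = 6^2. Bump = 49. G_2 = 48.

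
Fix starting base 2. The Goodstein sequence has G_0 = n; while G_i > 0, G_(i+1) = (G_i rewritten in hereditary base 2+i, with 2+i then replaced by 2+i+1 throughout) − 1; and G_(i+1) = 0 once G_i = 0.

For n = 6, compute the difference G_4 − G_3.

43530

i=0: 6 = 2^2 + 2 (b=2); 2→3: 3^3 + 3 = 30; 30−1 = 29
i=1: 29 = 3^3 + 2 (b=3); 3→4: 4^4 + 2 = 258; 258−1 = 257
i=2: 257 = 4^4 + 1 (b=4); 4→5: 5^5 + 1 = 3126; 3126−1 = 3125
i=3: 3125 = 5^5 (b=5); 5→6: 6^6 = 46656; 46656−1 = 46655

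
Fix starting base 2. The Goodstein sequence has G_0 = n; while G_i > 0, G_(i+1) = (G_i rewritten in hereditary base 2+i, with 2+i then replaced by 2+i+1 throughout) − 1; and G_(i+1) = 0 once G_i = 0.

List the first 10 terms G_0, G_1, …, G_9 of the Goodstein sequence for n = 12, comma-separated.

12, 107, 1065, 15685, 280019, 5764910, 134217867, 3486784574, 100000000211, 3138428376974

12 —HB2→ 2^(2 + 1) + 2^2 —bump→ 3^(3 + 1) + 3^3 = 108 —(−1)→ 107
107 —HB3→ 3^(3 + 1) + 2·3^2 + 2·3 + 2 —bump→ 4^(4 + 1) + 2·4^2 + 2·4 + 2 = 1066 —(−1)→ 1065
1065 —HB4→ 4^(4 + 1) + 2·4^2 + 2·4 + 1 —bump→ 5^(5 + 1) + 2·5^2 + 2·5 + 1 = 15686 —(−1)→ 15685
15685 —HB5→ 5^(5 + 1) + 2·5^2 + 2·5 —bump→ 6^(6 + 1) + 2·6^2 + 2·6 = 280020 —(−1)→ 280019
280019 —HB6→ 6^(6 + 1) + 2·6^2 + 6 + 5 —bump→ 7^(7 + 1) + 2·7^2 + 7 + 5 = 5764911 —(−1)→ 5764910
5764910 —HB7→ 7^(7 + 1) + 2·7^2 + 7 + 4 —bump→ 8^(8 + 1) + 2·8^2 + 8 + 4 = 134217868 —(−1)→ 134217867
134217867 —HB8→ 8^(8 + 1) + 2·8^2 + 8 + 3 —bump→ 9^(9 + 1) + 2·9^2 + 9 + 3 = 3486784575 —(−1)→ 3486784574
3486784574 —HB9→ 9^(9 + 1) + 2·9^2 + 9 + 2 —bump→ 10^(10 + 1) + 2·10^2 + 10 + 2 = 100000000212 —(−1)→ 100000000211
100000000211 —HB10→ 10^(10 + 1) + 2·10^2 + 10 + 1 —bump→ 11^(11 + 1) + 2·11^2 + 11 + 1 = 3138428376975 —(−1)→ 3138428376974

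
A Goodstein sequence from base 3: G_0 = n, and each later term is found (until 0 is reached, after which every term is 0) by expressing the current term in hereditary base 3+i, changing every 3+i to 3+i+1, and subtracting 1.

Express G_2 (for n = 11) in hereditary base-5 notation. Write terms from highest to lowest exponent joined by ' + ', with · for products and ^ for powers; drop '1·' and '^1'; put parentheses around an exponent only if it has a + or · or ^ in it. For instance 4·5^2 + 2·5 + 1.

G_0=11  [base 3] 3^2 + 2  →[3↦4]→  4^2 + 2 = 18  −1 ⇒ G_1=17
G_1=17  [base 4] 4^2 + 1  →[4↦5]→  5^2 + 1 = 26  −1 ⇒ G_2=25
G_2=25  [base 5] 5^2  →[5↦6]→  6^2 = 36  −1 ⇒ G_3=35

5^2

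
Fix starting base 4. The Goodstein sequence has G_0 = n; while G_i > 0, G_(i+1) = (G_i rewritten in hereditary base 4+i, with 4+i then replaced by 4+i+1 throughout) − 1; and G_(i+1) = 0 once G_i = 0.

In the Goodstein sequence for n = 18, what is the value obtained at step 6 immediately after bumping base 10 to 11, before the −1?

(0) 18|_4 = 4^2 + 2 ↦ 5^2 + 2|_5 = 27 ⇒ 26
(1) 26|_5 = 5^2 + 1 ↦ 6^2 + 1|_6 = 37 ⇒ 36
(2) 36|_6 = 6^2 ↦ 7^2|_7 = 49 ⇒ 48
(3) 48|_7 = 6·7 + 6 ↦ 6·8 + 6|_8 = 54 ⇒ 53
(4) 53|_8 = 6·8 + 5 ↦ 6·9 + 5|_9 = 59 ⇒ 58
(5) 58|_9 = 6·9 + 4 ↦ 6·10 + 4|_10 = 64 ⇒ 63
(6) 63|_10 = 6·10 + 3 ↦ 6·11 + 3|_11 = 69 ⇒ 68

69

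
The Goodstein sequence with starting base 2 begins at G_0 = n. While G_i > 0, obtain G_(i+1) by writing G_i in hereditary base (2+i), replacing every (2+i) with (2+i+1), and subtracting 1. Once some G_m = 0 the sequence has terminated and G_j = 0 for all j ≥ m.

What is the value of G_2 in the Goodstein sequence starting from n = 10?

1025

(0) 10|_2 = 2^(2 + 1) + 2 ↦ 3^(3 + 1) + 3|_3 = 84 ⇒ 83
(1) 83|_3 = 3^(3 + 1) + 2 ↦ 4^(4 + 1) + 2|_4 = 1026 ⇒ 1025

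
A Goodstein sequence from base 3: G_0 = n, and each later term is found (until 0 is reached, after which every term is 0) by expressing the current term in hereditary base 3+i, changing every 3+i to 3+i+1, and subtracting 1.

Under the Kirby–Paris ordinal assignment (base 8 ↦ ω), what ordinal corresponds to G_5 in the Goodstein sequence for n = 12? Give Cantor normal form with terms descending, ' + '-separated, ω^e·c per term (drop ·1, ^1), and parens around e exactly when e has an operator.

[0] 12 ≡ 3^2 + 3 (base 3). Lift 4: 20. −1: 19.
[1] 19 ≡ 4^2 + 3 (base 4). Lift 5: 28. −1: 27.
[2] 27 ≡ 5^2 + 2 (base 5). Lift 6: 38. −1: 37.
[3] 37 ≡ 6^2 + 1 (base 6). Lift 7: 50. −1: 49.
[4] 49 ≡ 7^2 (base 7). Lift 8: 64. −1: 63.

ω·7 + 7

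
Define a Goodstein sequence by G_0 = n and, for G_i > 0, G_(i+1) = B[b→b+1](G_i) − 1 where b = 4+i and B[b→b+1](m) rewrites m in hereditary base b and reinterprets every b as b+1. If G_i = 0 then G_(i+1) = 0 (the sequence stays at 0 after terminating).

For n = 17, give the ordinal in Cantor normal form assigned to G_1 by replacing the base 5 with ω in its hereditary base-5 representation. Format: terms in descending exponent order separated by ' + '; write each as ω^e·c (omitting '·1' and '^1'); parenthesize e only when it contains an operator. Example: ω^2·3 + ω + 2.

base 4: 17 = 4^2 + 1; at 5: 5^2 + 1 = 26; next = 25
base 5: 25 = 5^2; at 6: 6^2 = 36; next = 35

ω^2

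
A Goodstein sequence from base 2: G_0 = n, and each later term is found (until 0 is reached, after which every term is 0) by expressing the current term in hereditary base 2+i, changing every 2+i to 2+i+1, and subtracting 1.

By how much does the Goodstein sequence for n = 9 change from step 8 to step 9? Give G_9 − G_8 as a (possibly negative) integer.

[0] 9 ≡ 2^(2 + 1) + 1 (base 2). Lift 3: 82. −1: 81.
[1] 81 ≡ 3^(3 + 1) (base 3). Lift 4: 1024. −1: 1023.
[2] 1023 ≡ 3·4^4 + 3·4^3 + 3·4^2 + 3·4 + 3 (base 4). Lift 5: 9843. −1: 9842.
[3] 9842 ≡ 3·5^5 + 3·5^3 + 3·5^2 + 3·5 + 2 (base 5). Lift 6: 140744. −1: 140743.
[4] 140743 ≡ 3·6^6 + 3·6^3 + 3·6^2 + 3·6 + 1 (base 6). Lift 7: 2471827. −1: 2471826.
[5] 2471826 ≡ 3·7^7 + 3·7^3 + 3·7^2 + 3·7 (base 7). Lift 8: 50333400. −1: 50333399.
[6] 50333399 ≡ 3·8^8 + 3·8^3 + 3·8^2 + 2·8 + 7 (base 8). Lift 9: 1162263922. −1: 1162263921.
[7] 1162263921 ≡ 3·9^9 + 3·9^3 + 3·9^2 + 2·9 + 6 (base 9). Lift 10: 30000003326. −1: 30000003325.
[8] 30000003325 ≡ 3·10^10 + 3·10^3 + 3·10^2 + 2·10 + 5 (base 10). Lift 11: 855935016216. −1: 855935016215.

825935012890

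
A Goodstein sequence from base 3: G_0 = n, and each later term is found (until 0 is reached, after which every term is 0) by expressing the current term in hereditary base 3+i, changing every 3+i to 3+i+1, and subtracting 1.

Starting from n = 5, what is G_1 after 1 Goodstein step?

5

[0] 5 ≡ 3 + 2 (base 3). Lift 4: 6. −1: 5.
[1] 5 ≡ 4 + 1 (base 4). Lift 5: 6. −1: 5.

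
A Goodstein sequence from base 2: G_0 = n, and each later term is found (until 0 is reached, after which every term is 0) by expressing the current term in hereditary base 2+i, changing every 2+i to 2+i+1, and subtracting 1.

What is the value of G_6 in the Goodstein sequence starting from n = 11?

134217727

base 2: 11 = 2^(2 + 1) + 2 + 1; at 3: 3^(3 + 1) + 3 + 1 = 85; next = 84
base 3: 84 = 3^(3 + 1) + 3; at 4: 4^(4 + 1) + 4 = 1028; next = 1027
base 4: 1027 = 4^(4 + 1) + 3; at 5: 5^(5 + 1) + 3 = 15628; next = 15627
base 5: 15627 = 5^(5 + 1) + 2; at 6: 6^(6 + 1) + 2 = 279938; next = 279937
base 6: 279937 = 6^(6 + 1) + 1; at 7: 7^(7 + 1) + 1 = 5764802; next = 5764801
base 7: 5764801 = 7^(7 + 1); at 8: 8^(8 + 1) = 134217728; next = 134217727
base 8: 134217727 = 7·8^8 + 7·8^7 + 7·8^6 + 7·8^5 + 7·8^4 + 7·8^3 + 7·8^2 + 7·8 + 7; at 9: 7·9^9 + 7·9^7 + 7·9^6 + 7·9^5 + 7·9^4 + 7·9^3 + 7·9^2 + 7·9 + 7 = 2749609303; next = 2749609302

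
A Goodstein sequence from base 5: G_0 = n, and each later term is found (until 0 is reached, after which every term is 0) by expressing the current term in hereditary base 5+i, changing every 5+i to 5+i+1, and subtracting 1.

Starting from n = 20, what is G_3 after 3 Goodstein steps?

27

i=0: 20 = 4·5 (b=5); 5→6: 4·6 = 24; 24−1 = 23
i=1: 23 = 3·6 + 5 (b=6); 6→7: 3·7 + 5 = 26; 26−1 = 25
i=2: 25 = 3·7 + 4 (b=7); 7→8: 3·8 + 4 = 28; 28−1 = 27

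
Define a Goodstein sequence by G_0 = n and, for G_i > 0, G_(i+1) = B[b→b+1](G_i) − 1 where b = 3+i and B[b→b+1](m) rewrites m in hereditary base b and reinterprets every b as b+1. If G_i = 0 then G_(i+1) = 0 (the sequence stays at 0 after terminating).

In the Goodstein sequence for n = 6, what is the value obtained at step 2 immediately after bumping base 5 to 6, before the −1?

[0] 6 ≡ 2·3 (base 3). Lift 4: 8. −1: 7.
[1] 7 ≡ 4 + 3 (base 4). Lift 5: 8. −1: 7.
[2] 7 ≡ 5 + 2 (base 5). Lift 6: 8. −1: 7.

8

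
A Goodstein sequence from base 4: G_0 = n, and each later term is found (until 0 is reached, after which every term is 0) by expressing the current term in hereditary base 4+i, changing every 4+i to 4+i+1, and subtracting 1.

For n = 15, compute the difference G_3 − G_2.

2

G_0 = 15. HB_4(15) = 3·4 + 3. Bump = 18. G_1 = 17.
G_1 = 17. HB_5(17) = 3·5 + 2. Bump = 20. G_2 = 19.
G_2 = 19. HB_6(19) = 3·6 + 1. Bump = 22. G_3 = 21.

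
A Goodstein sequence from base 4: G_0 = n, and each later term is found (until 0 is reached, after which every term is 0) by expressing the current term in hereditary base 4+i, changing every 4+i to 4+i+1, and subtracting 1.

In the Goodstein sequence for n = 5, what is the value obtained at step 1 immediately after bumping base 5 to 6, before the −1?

i=0: 5 = 4 + 1 (b=4); 4→5: 5 + 1 = 6; 6−1 = 5
i=1: 5 = 5 (b=5); 5→6: 6 = 6; 6−1 = 5

6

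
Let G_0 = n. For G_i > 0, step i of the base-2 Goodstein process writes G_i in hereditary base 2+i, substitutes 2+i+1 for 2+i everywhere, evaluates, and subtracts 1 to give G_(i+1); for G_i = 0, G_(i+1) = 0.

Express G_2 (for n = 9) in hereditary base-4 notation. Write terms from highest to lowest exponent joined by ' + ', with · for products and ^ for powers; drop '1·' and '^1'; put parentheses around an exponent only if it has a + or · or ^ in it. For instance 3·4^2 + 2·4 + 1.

G_0 = 9. HB_2(9) = 2^(2 + 1) + 1. Bump = 82. G_1 = 81.
G_1 = 81. HB_3(81) = 3^(3 + 1). Bump = 1024. G_2 = 1023.
G_2 = 1023. HB_4(1023) = 3·4^4 + 3·4^3 + 3·4^2 + 3·4 + 3. Bump = 9843. G_3 = 9842.

3·4^4 + 3·4^3 + 3·4^2 + 3·4 + 3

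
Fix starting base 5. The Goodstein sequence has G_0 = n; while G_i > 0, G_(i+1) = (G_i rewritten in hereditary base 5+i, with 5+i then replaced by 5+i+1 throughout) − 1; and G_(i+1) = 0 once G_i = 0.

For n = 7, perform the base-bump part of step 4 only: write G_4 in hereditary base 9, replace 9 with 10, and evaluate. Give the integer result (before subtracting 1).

7 —HB5→ 5 + 2 —bump→ 6 + 2 = 8 —(−1)→ 7
7 —HB6→ 6 + 1 —bump→ 7 + 1 = 8 —(−1)→ 7
7 —HB7→ 7 —bump→ 8 = 8 —(−1)→ 7
7 —HB8→ 7 —bump→ 7 = 7 —(−1)→ 6
6 —HB9→ 6 —bump→ 6 = 6 —(−1)→ 5

6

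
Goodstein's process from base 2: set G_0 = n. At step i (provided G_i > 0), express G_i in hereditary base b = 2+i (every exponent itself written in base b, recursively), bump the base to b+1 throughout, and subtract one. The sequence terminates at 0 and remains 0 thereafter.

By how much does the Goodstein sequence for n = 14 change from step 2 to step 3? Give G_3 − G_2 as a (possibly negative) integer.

17469

(0) 14|_2 = 2^(2 + 1) + 2^2 + 2 ↦ 3^(3 + 1) + 3^3 + 3|_3 = 111 ⇒ 110
(1) 110|_3 = 3^(3 + 1) + 3^3 + 2 ↦ 4^(4 + 1) + 4^4 + 2|_4 = 1282 ⇒ 1281
(2) 1281|_4 = 4^(4 + 1) + 4^4 + 1 ↦ 5^(5 + 1) + 5^5 + 1|_5 = 18751 ⇒ 18750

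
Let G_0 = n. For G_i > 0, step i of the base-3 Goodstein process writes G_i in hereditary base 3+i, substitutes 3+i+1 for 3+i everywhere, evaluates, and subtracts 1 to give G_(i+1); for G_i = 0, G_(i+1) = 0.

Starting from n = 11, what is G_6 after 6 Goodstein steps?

G_0 = 11. HB_3(11) = 3^2 + 2. Bump = 18. G_1 = 17.
G_1 = 17. HB_4(17) = 4^2 + 1. Bump = 26. G_2 = 25.
G_2 = 25. HB_5(25) = 5^2. Bump = 36. G_3 = 35.
G_3 = 35. HB_6(35) = 5·6 + 5. Bump = 40. G_4 = 39.
G_4 = 39. HB_7(39) = 5·7 + 4. Bump = 44. G_5 = 43.
G_5 = 43. HB_8(43) = 5·8 + 3. Bump = 48. G_6 = 47.

47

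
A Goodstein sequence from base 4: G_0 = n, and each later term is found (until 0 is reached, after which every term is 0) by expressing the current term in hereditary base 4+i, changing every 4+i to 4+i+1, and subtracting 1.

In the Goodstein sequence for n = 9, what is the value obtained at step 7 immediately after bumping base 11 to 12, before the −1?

G_0=9  [base 4] 2·4 + 1  →[4↦5]→  2·5 + 1 = 11  −1 ⇒ G_1=10
G_1=10  [base 5] 2·5  →[5↦6]→  2·6 = 12  −1 ⇒ G_2=11
G_2=11  [base 6] 6 + 5  →[6↦7]→  7 + 5 = 12  −1 ⇒ G_3=11
G_3=11  [base 7] 7 + 4  →[7↦8]→  8 + 4 = 12  −1 ⇒ G_4=11
G_4=11  [base 8] 8 + 3  →[8↦9]→  9 + 3 = 12  −1 ⇒ G_5=11
G_5=11  [base 9] 9 + 2  →[9↦10]→  10 + 2 = 12  −1 ⇒ G_6=11
G_6=11  [base 10] 10 + 1  →[10↦11]→  11 + 1 = 12  −1 ⇒ G_7=11

12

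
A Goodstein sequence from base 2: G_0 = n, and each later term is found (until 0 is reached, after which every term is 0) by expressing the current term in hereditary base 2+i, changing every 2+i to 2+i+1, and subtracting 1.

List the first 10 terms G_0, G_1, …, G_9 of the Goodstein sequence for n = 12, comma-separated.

step 0: 12 = 2^(2 + 1) + 2^2; sub 3 for 2: 3^(3 + 1) + 3^3; = 108; G_1 = 108−1 = 107
step 1: 107 = 3^(3 + 1) + 2·3^2 + 2·3 + 2; sub 4 for 3: 4^(4 + 1) + 2·4^2 + 2·4 + 2; = 1066; G_2 = 1066−1 = 1065
step 2: 1065 = 4^(4 + 1) + 2·4^2 + 2·4 + 1; sub 5 for 4: 5^(5 + 1) + 2·5^2 + 2·5 + 1; = 15686; G_3 = 15686−1 = 15685
step 3: 15685 = 5^(5 + 1) + 2·5^2 + 2·5; sub 6 for 5: 6^(6 + 1) + 2·6^2 + 2·6; = 280020; G_4 = 280020−1 = 280019
step 4: 280019 = 6^(6 + 1) + 2·6^2 + 6 + 5; sub 7 for 6: 7^(7 + 1) + 2·7^2 + 7 + 5; = 5764911; G_5 = 5764911−1 = 5764910
step 5: 5764910 = 7^(7 + 1) + 2·7^2 + 7 + 4; sub 8 for 7: 8^(8 + 1) + 2·8^2 + 8 + 4; = 134217868; G_6 = 134217868−1 = 134217867
step 6: 134217867 = 8^(8 + 1) + 2·8^2 + 8 + 3; sub 9 for 8: 9^(9 + 1) + 2·9^2 + 9 + 3; = 3486784575; G_7 = 3486784575−1 = 3486784574
step 7: 3486784574 = 9^(9 + 1) + 2·9^2 + 9 + 2; sub 10 for 9: 10^(10 + 1) + 2·10^2 + 10 + 2; = 100000000212; G_8 = 100000000212−1 = 100000000211
step 8: 100000000211 = 10^(10 + 1) + 2·10^2 + 10 + 1; sub 11 for 10: 11^(11 + 1) + 2·11^2 + 11 + 1; = 3138428376975; G_9 = 3138428376975−1 = 3138428376974

12, 107, 1065, 15685, 280019, 5764910, 134217867, 3486784574, 100000000211, 3138428376974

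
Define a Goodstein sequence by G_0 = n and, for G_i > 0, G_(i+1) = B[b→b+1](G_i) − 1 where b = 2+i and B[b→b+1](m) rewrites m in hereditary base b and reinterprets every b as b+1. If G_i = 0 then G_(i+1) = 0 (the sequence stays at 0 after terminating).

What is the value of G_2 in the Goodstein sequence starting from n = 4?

base 2: 4 = 2^2; at 3: 3^3 = 27; next = 26
base 3: 26 = 2·3^2 + 2·3 + 2; at 4: 2·4^2 + 2·4 + 2 = 42; next = 41
base 4: 41 = 2·4^2 + 2·4 + 1; at 5: 2·5^2 + 2·5 + 1 = 61; next = 60

41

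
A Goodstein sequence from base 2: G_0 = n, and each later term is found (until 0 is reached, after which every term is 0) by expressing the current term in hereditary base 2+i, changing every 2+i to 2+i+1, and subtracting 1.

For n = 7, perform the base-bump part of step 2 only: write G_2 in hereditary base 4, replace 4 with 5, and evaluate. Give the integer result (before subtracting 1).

[0] 7 ≡ 2^2 + 2 + 1 (base 2). Lift 3: 31. −1: 30.
[1] 30 ≡ 3^3 + 3 (base 3). Lift 4: 260. −1: 259.
[2] 259 ≡ 4^4 + 3 (base 4). Lift 5: 3128. −1: 3127.

3128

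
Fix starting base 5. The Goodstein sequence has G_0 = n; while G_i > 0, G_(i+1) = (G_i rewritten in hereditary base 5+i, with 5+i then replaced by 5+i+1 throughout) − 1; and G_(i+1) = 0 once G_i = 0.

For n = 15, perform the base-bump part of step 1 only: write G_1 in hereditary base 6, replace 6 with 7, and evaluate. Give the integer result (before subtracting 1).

19

i=0: 15 = 3·5 (b=5); 5→6: 3·6 = 18; 18−1 = 17
i=1: 17 = 2·6 + 5 (b=6); 6→7: 2·7 + 5 = 19; 19−1 = 18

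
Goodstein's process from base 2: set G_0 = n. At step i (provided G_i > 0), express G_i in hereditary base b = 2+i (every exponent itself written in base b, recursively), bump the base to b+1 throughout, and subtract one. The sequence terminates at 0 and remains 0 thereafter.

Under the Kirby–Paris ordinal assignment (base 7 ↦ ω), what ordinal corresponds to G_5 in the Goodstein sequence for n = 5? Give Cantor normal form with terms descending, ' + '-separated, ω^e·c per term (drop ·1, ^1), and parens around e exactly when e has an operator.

ω^3·3 + ω^2·3 + ω·3

step 0: 5 = 2^2 + 1; sub 3 for 2: 3^3 + 1; = 28; G_1 = 28−1 = 27
step 1: 27 = 3^3; sub 4 for 3: 4^4; = 256; G_2 = 256−1 = 255
step 2: 255 = 3·4^3 + 3·4^2 + 3·4 + 3; sub 5 for 4: 3·5^3 + 3·5^2 + 3·5 + 3; = 468; G_3 = 468−1 = 467
step 3: 467 = 3·5^3 + 3·5^2 + 3·5 + 2; sub 6 for 5: 3·6^3 + 3·6^2 + 3·6 + 2; = 776; G_4 = 776−1 = 775
step 4: 775 = 3·6^3 + 3·6^2 + 3·6 + 1; sub 7 for 6: 3·7^3 + 3·7^2 + 3·7 + 1; = 1198; G_5 = 1198−1 = 1197
step 5: 1197 = 3·7^3 + 3·7^2 + 3·7; sub 8 for 7: 3·8^3 + 3·8^2 + 3·8; = 1752; G_6 = 1752−1 = 1751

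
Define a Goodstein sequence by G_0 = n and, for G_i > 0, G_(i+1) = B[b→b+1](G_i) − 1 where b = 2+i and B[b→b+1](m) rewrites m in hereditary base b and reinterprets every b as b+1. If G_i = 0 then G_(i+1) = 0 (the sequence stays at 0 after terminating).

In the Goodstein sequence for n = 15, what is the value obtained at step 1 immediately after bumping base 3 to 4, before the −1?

[0] 15 ≡ 2^(2 + 1) + 2^2 + 2 + 1 (base 2). Lift 3: 112. −1: 111.
[1] 111 ≡ 3^(3 + 1) + 3^3 + 3 (base 3). Lift 4: 1284. −1: 1283.

1284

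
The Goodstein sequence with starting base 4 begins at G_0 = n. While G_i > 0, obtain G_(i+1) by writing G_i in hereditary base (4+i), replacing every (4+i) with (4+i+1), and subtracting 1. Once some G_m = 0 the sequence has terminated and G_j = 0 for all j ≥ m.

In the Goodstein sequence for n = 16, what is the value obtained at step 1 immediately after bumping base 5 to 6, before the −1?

G_0 = 16. HB_4(16) = 4^2. Bump = 25. G_1 = 24.
G_1 = 24. HB_5(24) = 4·5 + 4. Bump = 28. G_2 = 27.

28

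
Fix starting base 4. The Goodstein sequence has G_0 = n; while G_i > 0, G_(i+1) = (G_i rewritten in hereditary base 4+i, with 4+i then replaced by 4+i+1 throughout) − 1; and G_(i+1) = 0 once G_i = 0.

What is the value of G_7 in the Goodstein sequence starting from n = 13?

22

13 —HB4→ 3·4 + 1 —bump→ 3·5 + 1 = 16 —(−1)→ 15
15 —HB5→ 3·5 —bump→ 3·6 = 18 —(−1)→ 17
17 —HB6→ 2·6 + 5 —bump→ 2·7 + 5 = 19 —(−1)→ 18
18 —HB7→ 2·7 + 4 —bump→ 2·8 + 4 = 20 —(−1)→ 19
19 —HB8→ 2·8 + 3 —bump→ 2·9 + 3 = 21 —(−1)→ 20
20 —HB9→ 2·9 + 2 —bump→ 2·10 + 2 = 22 —(−1)→ 21
21 —HB10→ 2·10 + 1 —bump→ 2·11 + 1 = 23 —(−1)→ 22
22 —HB11→ 2·11 —bump→ 2·12 = 24 —(−1)→ 23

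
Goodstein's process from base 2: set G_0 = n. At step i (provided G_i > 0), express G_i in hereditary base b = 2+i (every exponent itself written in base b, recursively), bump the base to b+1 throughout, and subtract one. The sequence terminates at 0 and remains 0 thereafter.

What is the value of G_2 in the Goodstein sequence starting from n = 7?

259

base 2: 7 = 2^2 + 2 + 1; at 3: 3^3 + 3 + 1 = 31; next = 30
base 3: 30 = 3^3 + 3; at 4: 4^4 + 4 = 260; next = 259
base 4: 259 = 4^4 + 3; at 5: 5^5 + 3 = 3128; next = 3127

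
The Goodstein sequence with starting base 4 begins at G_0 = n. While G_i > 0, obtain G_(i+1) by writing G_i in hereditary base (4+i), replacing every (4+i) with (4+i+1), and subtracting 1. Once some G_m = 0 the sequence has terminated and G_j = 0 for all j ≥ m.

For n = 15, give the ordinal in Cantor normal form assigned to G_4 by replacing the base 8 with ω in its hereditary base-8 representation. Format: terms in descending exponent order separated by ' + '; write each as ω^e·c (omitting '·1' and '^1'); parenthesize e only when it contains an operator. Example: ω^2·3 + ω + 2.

G_0=15  [base 4] 3·4 + 3  →[4↦5]→  3·5 + 3 = 18  −1 ⇒ G_1=17
G_1=17  [base 5] 3·5 + 2  →[5↦6]→  3·6 + 2 = 20  −1 ⇒ G_2=19
G_2=19  [base 6] 3·6 + 1  →[6↦7]→  3·7 + 1 = 22  −1 ⇒ G_3=21
G_3=21  [base 7] 3·7  →[7↦8]→  3·8 = 24  −1 ⇒ G_4=23
G_4=23  [base 8] 2·8 + 7  →[8↦9]→  2·9 + 7 = 25  −1 ⇒ G_5=24

ω·2 + 7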